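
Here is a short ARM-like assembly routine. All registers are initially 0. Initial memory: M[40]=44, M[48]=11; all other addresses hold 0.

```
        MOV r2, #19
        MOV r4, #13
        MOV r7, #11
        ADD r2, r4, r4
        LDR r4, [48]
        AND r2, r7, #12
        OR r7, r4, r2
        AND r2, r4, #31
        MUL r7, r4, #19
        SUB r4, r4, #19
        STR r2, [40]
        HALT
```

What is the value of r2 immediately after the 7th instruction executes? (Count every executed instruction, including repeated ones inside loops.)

MOV r2, #19 → r2=19
MOV r4, #13 → r4=13
MOV r7, #11 → r7=11
ADD r2, r4, r4 → r2=13+13=26
LDR r4, [48] → r4=M[48]=11
AND r2, r7, #12 → r2=11&12=8
OR r7, r4, r2 → r7=11|8=11
After step 7: r2 = 8.

8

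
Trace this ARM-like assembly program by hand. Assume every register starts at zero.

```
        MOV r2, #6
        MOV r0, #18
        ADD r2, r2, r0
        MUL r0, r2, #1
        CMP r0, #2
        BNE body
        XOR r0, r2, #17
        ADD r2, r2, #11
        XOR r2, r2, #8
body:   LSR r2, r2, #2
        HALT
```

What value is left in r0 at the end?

24

MOV r2, #6 → r2=6
MOV r0, #18 → r0=18
ADD r2, r2, r0 → r2=6+18=24
MUL r0, r2, #1 → r0=24*1=24
CMP r0, #2  (cmp 24,2)
BNE body: taken
LSR r2, r2, #2 → r2=24>>2=6
halt.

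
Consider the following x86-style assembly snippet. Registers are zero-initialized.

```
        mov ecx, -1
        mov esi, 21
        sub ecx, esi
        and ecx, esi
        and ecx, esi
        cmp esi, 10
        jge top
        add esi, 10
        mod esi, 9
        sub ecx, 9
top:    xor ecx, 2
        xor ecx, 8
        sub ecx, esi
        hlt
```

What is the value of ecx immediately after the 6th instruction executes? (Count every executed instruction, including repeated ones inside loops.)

ecx=-1
esi=21
ecx=(-1)-21=-22
ecx=(-22)&21=0
ecx=0&21=0
cmp esi, 10  (cmp 21,10)
After step 6: ecx = 0.

0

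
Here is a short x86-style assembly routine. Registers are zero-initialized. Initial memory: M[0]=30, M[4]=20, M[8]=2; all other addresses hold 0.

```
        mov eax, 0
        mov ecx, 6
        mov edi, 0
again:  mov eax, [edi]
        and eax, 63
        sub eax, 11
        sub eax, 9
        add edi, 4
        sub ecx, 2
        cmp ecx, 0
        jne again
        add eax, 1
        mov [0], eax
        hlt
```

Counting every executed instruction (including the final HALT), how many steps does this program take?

mov eax, 0 → eax=0
mov ecx, 6 → ecx=6
mov edi, 0 → edi=0
mov eax, [edi] → eax=M[0]=30
and eax, 63 → eax=30&63=30
sub eax, 11 → eax=30-11=19
sub eax, 9 → eax=19-9=10
add edi, 4 → edi=0+4=4
sub ecx, 2 → ecx=6-2=4
cmp ecx, 0  (cmp 4,0)
jne again: taken
mov eax, [edi] → eax=M[4]=20
and eax, 63 → eax=20&63=20
sub eax, 11 → eax=20-11=9
sub eax, 9 → eax=9-9=0
add edi, 4 → edi=4+4=8
sub ecx, 2 → ecx=4-2=2
cmp ecx, 0  (cmp 2,0)
jne again: taken
mov eax, [edi] → eax=M[8]=2
and eax, 63 → eax=2&63=2
sub eax, 11 → eax=2-11=-9
sub eax, 9 → eax=(-9)-9=-18
add edi, 4 → edi=8+4=12
sub ecx, 2 → ecx=2-2=0
cmp ecx, 0  (cmp 0,0)
jne again: not taken
add eax, 1 → eax=(-18)+1=-17
mov [0], eax → M[0]=-17
halt.
Total executed instructions: 30.

30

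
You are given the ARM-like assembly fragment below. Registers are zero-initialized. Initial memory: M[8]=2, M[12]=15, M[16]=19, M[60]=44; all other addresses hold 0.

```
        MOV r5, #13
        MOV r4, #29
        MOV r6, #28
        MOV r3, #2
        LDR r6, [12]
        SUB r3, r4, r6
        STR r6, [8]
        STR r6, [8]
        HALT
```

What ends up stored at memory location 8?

15

after MOV r5, #13: r5=13
after MOV r4, #29: r4=29
after MOV r6, #28: r6=28
after MOV r3, #2: r3=2
after LDR r6, [12]: r6=M[12]=15
after SUB r3, r4, r6: r3=29-15=14
STR r6, [8] → M[8]=15
STR r6, [8] → M[8]=15
halt.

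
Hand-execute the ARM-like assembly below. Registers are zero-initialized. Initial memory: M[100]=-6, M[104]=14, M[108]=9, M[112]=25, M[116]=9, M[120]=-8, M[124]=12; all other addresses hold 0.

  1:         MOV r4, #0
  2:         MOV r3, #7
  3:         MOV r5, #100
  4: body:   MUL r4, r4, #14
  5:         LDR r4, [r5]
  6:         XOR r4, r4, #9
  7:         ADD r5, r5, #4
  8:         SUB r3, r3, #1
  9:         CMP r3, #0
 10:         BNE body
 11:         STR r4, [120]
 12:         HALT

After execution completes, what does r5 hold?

128

MOV r4, #0 → r4=0
MOV r3, #7 → r3=7
MOV r5, #100 → r5=100
MUL r4, r4, #14 → r4=0*14=0
LDR r4, [r5] → r4=M[100]=-6
XOR r4, r4, #9 → r4=(-6)^9=-13
ADD r5, r5, #4 → r5=100+4=104
SUB r3, r3, #1 → r3=7-1=6
CMP r3, #0  (cmp 6,0)
BNE body: taken
MUL r4, r4, #14 → r4=(-13)*14=-182
LDR r4, [r5] → r4=M[104]=14
XOR r4, r4, #9 → r4=14^9=7
ADD r5, r5, #4 → r5=104+4=108
SUB r3, r3, #1 → r3=6-1=5
CMP r3, #0  (cmp 5,0)
BNE body: taken
MUL r4, r4, #14 → r4=7*14=98
LDR r4, [r5] → r4=M[108]=9
XOR r4, r4, #9 → r4=9^9=0
ADD r5, r5, #4 → r5=108+4=112
SUB r3, r3, #1 → r3=5-1=4
CMP r3, #0  (cmp 4,0)
BNE body: taken
MUL r4, r4, #14 → r4=0*14=0
LDR r4, [r5] → r4=M[112]=25
XOR r4, r4, #9 → r4=25^9=16
ADD r5, r5, #4 → r5=112+4=116
SUB r3, r3, #1 → r3=4-1=3
CMP r3, #0  (cmp 3,0)
BNE body: taken
MUL r4, r4, #14 → r4=16*14=224
LDR r4, [r5] → r4=M[116]=9
XOR r4, r4, #9 → r4=9^9=0
ADD r5, r5, #4 → r5=116+4=120
SUB r3, r3, #1 → r3=3-1=2
CMP r3, #0  (cmp 2,0)
BNE body: taken
MUL r4, r4, #14 → r4=0*14=0
LDR r4, [r5] → r4=M[120]=-8
XOR r4, r4, #9 → r4=(-8)^9=-15
ADD r5, r5, #4 → r5=120+4=124
SUB r3, r3, #1 → r3=2-1=1
CMP r3, #0  (cmp 1,0)
BNE body: taken
MUL r4, r4, #14 → r4=(-15)*14=-210
LDR r4, [r5] → r4=M[124]=12
XOR r4, r4, #9 → r4=12^9=5
ADD r5, r5, #4 → r5=124+4=128
SUB r3, r3, #1 → r3=1-1=0
CMP r3, #0  (cmp 0,0)
BNE body: not taken
STR r4, [120] → M[120]=5
halt.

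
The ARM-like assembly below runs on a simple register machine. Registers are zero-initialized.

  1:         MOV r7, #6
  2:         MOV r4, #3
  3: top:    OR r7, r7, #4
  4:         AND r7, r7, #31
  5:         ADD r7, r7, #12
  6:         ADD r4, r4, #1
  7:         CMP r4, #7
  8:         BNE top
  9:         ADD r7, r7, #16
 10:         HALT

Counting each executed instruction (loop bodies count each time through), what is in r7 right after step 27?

50

MOV r7, #6 → r7=6
MOV r4, #3 → r4=3
OR r7, r7, #4 → r7=6|4=6
AND r7, r7, #31 → r7=6&31=6
ADD r7, r7, #12 → r7=6+12=18
ADD r4, r4, #1 → r4=3+1=4
CMP r4, #7  (cmp 4,7)
BNE top: taken
OR r7, r7, #4 → r7=18|4=22
AND r7, r7, #31 → r7=22&31=22
ADD r7, r7, #12 → r7=22+12=34
ADD r4, r4, #1 → r4=4+1=5
CMP r4, #7  (cmp 5,7)
BNE top: taken
OR r7, r7, #4 → r7=34|4=38
AND r7, r7, #31 → r7=38&31=6
ADD r7, r7, #12 → r7=6+12=18
ADD r4, r4, #1 → r4=5+1=6
CMP r4, #7  (cmp 6,7)
BNE top: taken
OR r7, r7, #4 → r7=18|4=22
AND r7, r7, #31 → r7=22&31=22
ADD r7, r7, #12 → r7=22+12=34
ADD r4, r4, #1 → r4=6+1=7
CMP r4, #7  (cmp 7,7)
BNE top: not taken
ADD r7, r7, #16 → r7=34+16=50
After step 27: r7 = 50.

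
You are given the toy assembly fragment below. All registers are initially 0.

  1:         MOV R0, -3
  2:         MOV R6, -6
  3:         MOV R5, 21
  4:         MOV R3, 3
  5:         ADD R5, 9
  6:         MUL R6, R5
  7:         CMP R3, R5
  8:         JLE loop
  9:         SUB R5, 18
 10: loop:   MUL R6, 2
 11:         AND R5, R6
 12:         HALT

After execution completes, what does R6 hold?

-360

R0=-3
R6=-6
R5=21
R3=3
R5=21+9=30
R6=(-6)*30=-180
CMP R3, R5  (cmp 3,30)
JLE loop: taken
R6=(-180)*2=-360
R5=30&(-360)=24
halt.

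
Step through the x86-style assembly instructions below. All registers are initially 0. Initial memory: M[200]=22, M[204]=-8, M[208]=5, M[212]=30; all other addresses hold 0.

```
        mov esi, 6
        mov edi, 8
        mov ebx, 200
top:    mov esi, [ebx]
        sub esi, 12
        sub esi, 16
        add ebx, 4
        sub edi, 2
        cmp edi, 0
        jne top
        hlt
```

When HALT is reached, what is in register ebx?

after mov esi, 6: esi=6
after mov edi, 8: edi=8
after mov ebx, 200: ebx=200
after mov esi, [ebx]: esi=M[200]=22
after sub esi, 12: esi=22-12=10
after sub esi, 16: esi=10-16=-6
after add ebx, 4: ebx=200+4=204
after sub edi, 2: edi=8-2=6
cmp edi, 0  (cmp 6,0)
jne top: taken
after mov esi, [ebx]: esi=M[204]=-8
after sub esi, 12: esi=(-8)-12=-20
after sub esi, 16: esi=(-20)-16=-36
after add ebx, 4: ebx=204+4=208
after sub edi, 2: edi=6-2=4
cmp edi, 0  (cmp 4,0)
jne top: taken
after mov esi, [ebx]: esi=M[208]=5
after sub esi, 12: esi=5-12=-7
after sub esi, 16: esi=(-7)-16=-23
after add ebx, 4: ebx=208+4=212
after sub edi, 2: edi=4-2=2
cmp edi, 0  (cmp 2,0)
jne top: taken
after mov esi, [ebx]: esi=M[212]=30
after sub esi, 12: esi=30-12=18
after sub esi, 16: esi=18-16=2
after add ebx, 4: ebx=212+4=216
after sub edi, 2: edi=2-2=0
cmp edi, 0  (cmp 0,0)
jne top: not taken
halt.

216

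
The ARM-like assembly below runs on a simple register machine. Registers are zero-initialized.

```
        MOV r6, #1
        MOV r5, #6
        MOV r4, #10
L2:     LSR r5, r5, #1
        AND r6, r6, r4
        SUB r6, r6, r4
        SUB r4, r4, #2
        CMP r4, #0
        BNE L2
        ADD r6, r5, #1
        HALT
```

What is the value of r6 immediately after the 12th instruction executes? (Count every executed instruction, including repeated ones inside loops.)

-8

r6=1
r5=6
r4=10
r5=6>>1=3
r6=1&10=0
r6=0-10=-10
r4=10-2=8
CMP r4, #0  (cmp 8,0)
BNE L2: taken
r5=3>>1=1
r6=(-10)&8=0
r6=0-8=-8
After step 12: r6 = -8.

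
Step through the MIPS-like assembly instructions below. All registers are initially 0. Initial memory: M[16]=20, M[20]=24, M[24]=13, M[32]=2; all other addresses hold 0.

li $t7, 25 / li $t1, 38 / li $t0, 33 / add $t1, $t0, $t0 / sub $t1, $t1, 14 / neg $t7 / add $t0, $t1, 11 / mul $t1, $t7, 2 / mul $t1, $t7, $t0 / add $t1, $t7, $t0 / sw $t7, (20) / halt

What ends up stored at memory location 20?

-25

$t7=25
$t1=38
$t0=33
$t1=33+33=66
$t1=66-14=52
$t7=-(25)=-25
$t0=52+11=63
$t1=(-25)*2=-50
$t1=(-25)*63=-1575
$t1=(-25)+63=38
sw $t7, (20) → M[20]=-25
halt.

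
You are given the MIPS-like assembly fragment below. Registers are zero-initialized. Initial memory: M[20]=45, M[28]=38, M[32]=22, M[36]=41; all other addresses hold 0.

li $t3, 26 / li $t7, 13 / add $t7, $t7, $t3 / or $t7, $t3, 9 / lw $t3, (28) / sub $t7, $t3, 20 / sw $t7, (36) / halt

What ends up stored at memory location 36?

18

after li $t3, 26: $t3=26
after li $t7, 13: $t7=13
after add $t7, $t7, $t3: $t7=13+26=39
after or $t7, $t3, 9: $t7=26|9=27
after lw $t3, (28): $t3=M[28]=38
after sub $t7, $t3, 20: $t7=38-20=18
sw $t7, (36) → M[36]=18
halt.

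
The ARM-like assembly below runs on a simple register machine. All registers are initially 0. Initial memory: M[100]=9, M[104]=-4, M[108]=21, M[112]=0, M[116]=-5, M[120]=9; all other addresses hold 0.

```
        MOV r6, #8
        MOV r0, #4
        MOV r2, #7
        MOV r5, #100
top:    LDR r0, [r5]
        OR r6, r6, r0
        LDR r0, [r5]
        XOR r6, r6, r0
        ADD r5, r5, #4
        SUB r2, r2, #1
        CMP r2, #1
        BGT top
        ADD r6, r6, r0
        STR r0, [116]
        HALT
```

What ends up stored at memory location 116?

9

MOV r6, #8 → r6=8
MOV r0, #4 → r0=4
MOV r2, #7 → r2=7
MOV r5, #100 → r5=100
LDR r0, [r5] → r0=M[100]=9
OR r6, r6, r0 → r6=8|9=9
LDR r0, [r5] → r0=M[100]=9
XOR r6, r6, r0 → r6=9^9=0
ADD r5, r5, #4 → r5=100+4=104
SUB r2, r2, #1 → r2=7-1=6
CMP r2, #1  (cmp 6,1)
BGT top: taken
LDR r0, [r5] → r0=M[104]=-4
OR r6, r6, r0 → r6=0|(-4)=-4
LDR r0, [r5] → r0=M[104]=-4
XOR r6, r6, r0 → r6=(-4)^(-4)=0
ADD r5, r5, #4 → r5=104+4=108
SUB r2, r2, #1 → r2=6-1=5
CMP r2, #1  (cmp 5,1)
BGT top: taken
LDR r0, [r5] → r0=M[108]=21
OR r6, r6, r0 → r6=0|21=21
LDR r0, [r5] → r0=M[108]=21
XOR r6, r6, r0 → r6=21^21=0
ADD r5, r5, #4 → r5=108+4=112
SUB r2, r2, #1 → r2=5-1=4
CMP r2, #1  (cmp 4,1)
BGT top: taken
LDR r0, [r5] → r0=M[112]=0
OR r6, r6, r0 → r6=0|0=0
LDR r0, [r5] → r0=M[112]=0
XOR r6, r6, r0 → r6=0^0=0
ADD r5, r5, #4 → r5=112+4=116
SUB r2, r2, #1 → r2=4-1=3
CMP r2, #1  (cmp 3,1)
BGT top: taken
LDR r0, [r5] → r0=M[116]=-5
OR r6, r6, r0 → r6=0|(-5)=-5
LDR r0, [r5] → r0=M[116]=-5
XOR r6, r6, r0 → r6=(-5)^(-5)=0
ADD r5, r5, #4 → r5=116+4=120
SUB r2, r2, #1 → r2=3-1=2
CMP r2, #1  (cmp 2,1)
BGT top: taken
LDR r0, [r5] → r0=M[120]=9
OR r6, r6, r0 → r6=0|9=9
LDR r0, [r5] → r0=M[120]=9
XOR r6, r6, r0 → r6=9^9=0
ADD r5, r5, #4 → r5=120+4=124
SUB r2, r2, #1 → r2=2-1=1
CMP r2, #1  (cmp 1,1)
BGT top: not taken
ADD r6, r6, r0 → r6=0+9=9
STR r0, [116] → M[116]=9
halt.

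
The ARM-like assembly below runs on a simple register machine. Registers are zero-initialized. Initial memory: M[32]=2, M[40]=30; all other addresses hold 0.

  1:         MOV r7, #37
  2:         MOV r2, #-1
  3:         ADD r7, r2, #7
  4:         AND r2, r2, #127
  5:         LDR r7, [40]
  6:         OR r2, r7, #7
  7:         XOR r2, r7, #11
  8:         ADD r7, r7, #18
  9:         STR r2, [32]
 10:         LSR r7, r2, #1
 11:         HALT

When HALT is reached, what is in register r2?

21

after MOV r7, #37: r7=37
after MOV r2, #-1: r2=-1
after ADD r7, r2, #7: r7=(-1)+7=6
after AND r2, r2, #127: r2=(-1)&127=127
after LDR r7, [40]: r7=M[40]=30
after OR r2, r7, #7: r2=30|7=31
after XOR r2, r7, #11: r2=30^11=21
after ADD r7, r7, #18: r7=30+18=48
STR r2, [32] → M[32]=21
after LSR r7, r2, #1: r7=21>>1=10
halt.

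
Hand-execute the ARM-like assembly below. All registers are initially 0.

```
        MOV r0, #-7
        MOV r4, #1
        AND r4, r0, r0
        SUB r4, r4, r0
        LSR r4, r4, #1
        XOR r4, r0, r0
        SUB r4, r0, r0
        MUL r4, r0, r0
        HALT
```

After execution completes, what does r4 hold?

49

after MOV r0, #-7: r0=-7
after MOV r4, #1: r4=1
after AND r4, r0, r0: r4=(-7)&(-7)=-7
after SUB r4, r4, r0: r4=(-7)-(-7)=0
after LSR r4, r4, #1: r4=0>>1=0
after XOR r4, r0, r0: r4=(-7)^(-7)=0
after SUB r4, r0, r0: r4=(-7)-(-7)=0
after MUL r4, r0, r0: r4=(-7)*(-7)=49
halt.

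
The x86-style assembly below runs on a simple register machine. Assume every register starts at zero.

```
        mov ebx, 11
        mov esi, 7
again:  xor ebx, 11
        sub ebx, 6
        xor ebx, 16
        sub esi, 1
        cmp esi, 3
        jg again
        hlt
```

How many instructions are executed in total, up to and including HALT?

27

mov ebx, 11 → ebx=11
mov esi, 7 → esi=7
xor ebx, 11 → ebx=11^11=0
sub ebx, 6 → ebx=0-6=-6
xor ebx, 16 → ebx=(-6)^16=-22
sub esi, 1 → esi=7-1=6
cmp esi, 3  (cmp 6,3)
jg again: taken
xor ebx, 11 → ebx=(-22)^11=-31
sub ebx, 6 → ebx=(-31)-6=-37
xor ebx, 16 → ebx=(-37)^16=-53
sub esi, 1 → esi=6-1=5
cmp esi, 3  (cmp 5,3)
jg again: taken
xor ebx, 11 → ebx=(-53)^11=-64
sub ebx, 6 → ebx=(-64)-6=-70
xor ebx, 16 → ebx=(-70)^16=-86
sub esi, 1 → esi=5-1=4
cmp esi, 3  (cmp 4,3)
jg again: taken
xor ebx, 11 → ebx=(-86)^11=-95
sub ebx, 6 → ebx=(-95)-6=-101
xor ebx, 16 → ebx=(-101)^16=-117
sub esi, 1 → esi=4-1=3
cmp esi, 3  (cmp 3,3)
jg again: not taken
halt.
Total executed instructions: 27.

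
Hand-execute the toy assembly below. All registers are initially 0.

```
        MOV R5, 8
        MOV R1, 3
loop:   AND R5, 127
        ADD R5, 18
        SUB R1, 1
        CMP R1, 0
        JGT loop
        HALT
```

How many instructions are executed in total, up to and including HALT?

after MOV R5, 8: R5=8
after MOV R1, 3: R1=3
after AND R5, 127: R5=8&127=8
after ADD R5, 18: R5=8+18=26
after SUB R1, 1: R1=3-1=2
CMP R1, 0  (cmp 2,0)
JGT loop: taken
after AND R5, 127: R5=26&127=26
after ADD R5, 18: R5=26+18=44
after SUB R1, 1: R1=2-1=1
CMP R1, 0  (cmp 1,0)
JGT loop: taken
after AND R5, 127: R5=44&127=44
after ADD R5, 18: R5=44+18=62
after SUB R1, 1: R1=1-1=0
CMP R1, 0  (cmp 0,0)
JGT loop: not taken
halt.
Total executed instructions: 18.

18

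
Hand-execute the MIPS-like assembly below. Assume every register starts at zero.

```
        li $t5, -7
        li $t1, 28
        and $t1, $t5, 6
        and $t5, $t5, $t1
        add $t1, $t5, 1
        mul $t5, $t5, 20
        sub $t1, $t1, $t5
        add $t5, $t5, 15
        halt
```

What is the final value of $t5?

after li $t5, -7: $t5=-7
after li $t1, 28: $t1=28
after and $t1, $t5, 6: $t1=(-7)&6=0
after and $t5, $t5, $t1: $t5=(-7)&0=0
after add $t1, $t5, 1: $t1=0+1=1
after mul $t5, $t5, 20: $t5=0*20=0
after sub $t1, $t1, $t5: $t1=1-0=1
after add $t5, $t5, 15: $t5=0+15=15
halt.

15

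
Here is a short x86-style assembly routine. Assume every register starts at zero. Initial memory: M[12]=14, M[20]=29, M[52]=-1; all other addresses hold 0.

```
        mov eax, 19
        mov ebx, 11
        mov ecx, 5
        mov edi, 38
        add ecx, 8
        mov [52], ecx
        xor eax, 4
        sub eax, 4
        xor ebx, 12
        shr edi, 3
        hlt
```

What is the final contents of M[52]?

mov eax, 19 → eax=19
mov ebx, 11 → ebx=11
mov ecx, 5 → ecx=5
mov edi, 38 → edi=38
add ecx, 8 → ecx=5+8=13
mov [52], ecx → M[52]=13
xor eax, 4 → eax=19^4=23
sub eax, 4 → eax=23-4=19
xor ebx, 12 → ebx=11^12=7
shr edi, 3 → edi=38>>3=4
halt.

13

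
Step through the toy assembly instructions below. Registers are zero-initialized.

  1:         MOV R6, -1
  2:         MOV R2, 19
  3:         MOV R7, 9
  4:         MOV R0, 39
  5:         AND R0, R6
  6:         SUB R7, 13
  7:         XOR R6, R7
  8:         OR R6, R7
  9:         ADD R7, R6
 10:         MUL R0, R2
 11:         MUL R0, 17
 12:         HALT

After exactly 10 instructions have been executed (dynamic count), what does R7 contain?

after MOV R6, -1: R6=-1
after MOV R2, 19: R2=19
after MOV R7, 9: R7=9
after MOV R0, 39: R0=39
after AND R0, R6: R0=39&(-1)=39
after SUB R7, 13: R7=9-13=-4
after XOR R6, R7: R6=(-1)^(-4)=3
after OR R6, R7: R6=3|(-4)=-1
after ADD R7, R6: R7=(-4)+(-1)=-5
after MUL R0, R2: R0=39*19=741
After step 10: R7 = -5.

-5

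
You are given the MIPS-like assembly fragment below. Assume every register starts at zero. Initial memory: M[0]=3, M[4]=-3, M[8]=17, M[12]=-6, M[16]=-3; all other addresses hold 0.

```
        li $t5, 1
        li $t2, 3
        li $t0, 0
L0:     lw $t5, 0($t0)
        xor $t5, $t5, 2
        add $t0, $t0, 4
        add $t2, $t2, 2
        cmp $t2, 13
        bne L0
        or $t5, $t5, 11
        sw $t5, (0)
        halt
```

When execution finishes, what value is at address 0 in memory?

-1

$t5=1
$t2=3
$t0=0
$t5=M[0]=3
$t5=3^2=1
$t0=0+4=4
$t2=3+2=5
cmp $t2, 13  (cmp 5,13)
bne L0: taken
$t5=M[4]=-3
$t5=(-3)^2=-1
$t0=4+4=8
$t2=5+2=7
cmp $t2, 13  (cmp 7,13)
bne L0: taken
$t5=M[8]=17
$t5=17^2=19
$t0=8+4=12
$t2=7+2=9
cmp $t2, 13  (cmp 9,13)
bne L0: taken
$t5=M[12]=-6
$t5=(-6)^2=-8
$t0=12+4=16
$t2=9+2=11
cmp $t2, 13  (cmp 11,13)
bne L0: taken
$t5=M[16]=-3
$t5=(-3)^2=-1
$t0=16+4=20
$t2=11+2=13
cmp $t2, 13  (cmp 13,13)
bne L0: not taken
$t5=(-1)|11=-1
sw $t5, (0) → M[0]=-1
halt.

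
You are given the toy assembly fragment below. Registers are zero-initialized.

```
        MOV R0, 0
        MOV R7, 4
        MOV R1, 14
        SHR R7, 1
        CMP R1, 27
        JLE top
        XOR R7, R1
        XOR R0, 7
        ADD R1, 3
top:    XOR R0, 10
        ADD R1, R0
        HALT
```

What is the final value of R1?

R0=0
R7=4
R1=14
R7=4>>1=2
CMP R1, 27  (cmp 14,27)
JLE top: taken
R0=0^10=10
R1=14+10=24
halt.

24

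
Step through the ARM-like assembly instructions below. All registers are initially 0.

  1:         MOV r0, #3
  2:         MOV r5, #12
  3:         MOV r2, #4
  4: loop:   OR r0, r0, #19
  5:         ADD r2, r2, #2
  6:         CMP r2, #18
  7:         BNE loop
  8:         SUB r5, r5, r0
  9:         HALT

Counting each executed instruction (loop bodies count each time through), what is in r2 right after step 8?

MOV r0, #3 → r0=3
MOV r5, #12 → r5=12
MOV r2, #4 → r2=4
OR r0, r0, #19 → r0=3|19=19
ADD r2, r2, #2 → r2=4+2=6
CMP r2, #18  (cmp 6,18)
BNE loop: taken
OR r0, r0, #19 → r0=19|19=19
After step 8: r2 = 6.

6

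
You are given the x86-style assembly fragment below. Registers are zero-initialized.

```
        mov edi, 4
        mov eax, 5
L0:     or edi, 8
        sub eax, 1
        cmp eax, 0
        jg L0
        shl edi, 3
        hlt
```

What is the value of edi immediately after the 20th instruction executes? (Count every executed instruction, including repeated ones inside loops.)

12

mov edi, 4 → edi=4
mov eax, 5 → eax=5
or edi, 8 → edi=4|8=12
sub eax, 1 → eax=5-1=4
cmp eax, 0  (cmp 4,0)
jg L0: taken
or edi, 8 → edi=12|8=12
sub eax, 1 → eax=4-1=3
cmp eax, 0  (cmp 3,0)
jg L0: taken
or edi, 8 → edi=12|8=12
sub eax, 1 → eax=3-1=2
cmp eax, 0  (cmp 2,0)
jg L0: taken
or edi, 8 → edi=12|8=12
sub eax, 1 → eax=2-1=1
cmp eax, 0  (cmp 1,0)
jg L0: taken
or edi, 8 → edi=12|8=12
sub eax, 1 → eax=1-1=0
After step 20: edi = 12.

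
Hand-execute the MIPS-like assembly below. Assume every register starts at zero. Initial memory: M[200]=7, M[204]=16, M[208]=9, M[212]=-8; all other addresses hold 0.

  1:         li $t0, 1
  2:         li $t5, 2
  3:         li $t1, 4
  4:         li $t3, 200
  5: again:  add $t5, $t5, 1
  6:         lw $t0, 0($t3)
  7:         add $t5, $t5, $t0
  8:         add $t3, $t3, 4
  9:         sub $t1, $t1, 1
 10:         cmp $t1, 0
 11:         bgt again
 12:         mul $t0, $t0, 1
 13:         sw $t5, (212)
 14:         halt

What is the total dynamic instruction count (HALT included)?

li $t0, 1 → $t0=1
li $t5, 2 → $t5=2
li $t1, 4 → $t1=4
li $t3, 200 → $t3=200
add $t5, $t5, 1 → $t5=2+1=3
lw $t0, 0($t3) → $t0=M[200]=7
add $t5, $t5, $t0 → $t5=3+7=10
add $t3, $t3, 4 → $t3=200+4=204
sub $t1, $t1, 1 → $t1=4-1=3
cmp $t1, 0  (cmp 3,0)
bgt again: taken
add $t5, $t5, 1 → $t5=10+1=11
lw $t0, 0($t3) → $t0=M[204]=16
add $t5, $t5, $t0 → $t5=11+16=27
add $t3, $t3, 4 → $t3=204+4=208
sub $t1, $t1, 1 → $t1=3-1=2
cmp $t1, 0  (cmp 2,0)
bgt again: taken
add $t5, $t5, 1 → $t5=27+1=28
lw $t0, 0($t3) → $t0=M[208]=9
add $t5, $t5, $t0 → $t5=28+9=37
add $t3, $t3, 4 → $t3=208+4=212
sub $t1, $t1, 1 → $t1=2-1=1
cmp $t1, 0  (cmp 1,0)
bgt again: taken
add $t5, $t5, 1 → $t5=37+1=38
lw $t0, 0($t3) → $t0=M[212]=-8
add $t5, $t5, $t0 → $t5=38+(-8)=30
add $t3, $t3, 4 → $t3=212+4=216
sub $t1, $t1, 1 → $t1=1-1=0
cmp $t1, 0  (cmp 0,0)
bgt again: not taken
mul $t0, $t0, 1 → $t0=(-8)*1=-8
sw $t5, (212) → M[212]=30
halt.
Total executed instructions: 35.

35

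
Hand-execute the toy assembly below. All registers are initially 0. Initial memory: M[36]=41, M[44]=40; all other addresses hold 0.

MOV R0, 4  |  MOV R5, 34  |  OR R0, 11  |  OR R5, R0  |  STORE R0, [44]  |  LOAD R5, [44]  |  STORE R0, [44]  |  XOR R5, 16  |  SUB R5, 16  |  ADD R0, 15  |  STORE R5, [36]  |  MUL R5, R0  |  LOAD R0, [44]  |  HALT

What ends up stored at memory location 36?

15

after MOV R0, 4: R0=4
after MOV R5, 34: R5=34
after OR R0, 11: R0=4|11=15
after OR R5, R0: R5=34|15=47
STORE R0, [44] → M[44]=15
after LOAD R5, [44]: R5=M[44]=15
STORE R0, [44] → M[44]=15
after XOR R5, 16: R5=15^16=31
after SUB R5, 16: R5=31-16=15
after ADD R0, 15: R0=15+15=30
STORE R5, [36] → M[36]=15
after MUL R5, R0: R5=15*30=450
after LOAD R0, [44]: R0=M[44]=15
halt.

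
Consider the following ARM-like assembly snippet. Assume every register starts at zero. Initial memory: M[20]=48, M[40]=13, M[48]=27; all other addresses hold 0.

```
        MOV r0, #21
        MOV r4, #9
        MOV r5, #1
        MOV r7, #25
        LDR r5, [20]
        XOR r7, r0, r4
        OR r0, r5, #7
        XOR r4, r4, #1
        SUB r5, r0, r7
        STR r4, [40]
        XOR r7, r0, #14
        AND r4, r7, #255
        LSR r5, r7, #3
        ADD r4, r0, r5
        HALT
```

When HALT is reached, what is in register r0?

55

MOV r0, #21 → r0=21
MOV r4, #9 → r4=9
MOV r5, #1 → r5=1
MOV r7, #25 → r7=25
LDR r5, [20] → r5=M[20]=48
XOR r7, r0, r4 → r7=21^9=28
OR r0, r5, #7 → r0=48|7=55
XOR r4, r4, #1 → r4=9^1=8
SUB r5, r0, r7 → r5=55-28=27
STR r4, [40] → M[40]=8
XOR r7, r0, #14 → r7=55^14=57
AND r4, r7, #255 → r4=57&255=57
LSR r5, r7, #3 → r5=57>>3=7
ADD r4, r0, r5 → r4=55+7=62
halt.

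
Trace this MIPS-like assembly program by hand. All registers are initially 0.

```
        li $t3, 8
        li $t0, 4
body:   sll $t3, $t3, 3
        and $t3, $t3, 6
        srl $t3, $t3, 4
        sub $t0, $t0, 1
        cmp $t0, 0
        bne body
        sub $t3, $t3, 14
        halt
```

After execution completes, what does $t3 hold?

-14

li $t3, 8 → $t3=8
li $t0, 4 → $t0=4
sll $t3, $t3, 3 → $t3=8<<3=64
and $t3, $t3, 6 → $t3=64&6=0
srl $t3, $t3, 4 → $t3=0>>4=0
sub $t0, $t0, 1 → $t0=4-1=3
cmp $t0, 0  (cmp 3,0)
bne body: taken
sll $t3, $t3, 3 → $t3=0<<3=0
and $t3, $t3, 6 → $t3=0&6=0
srl $t3, $t3, 4 → $t3=0>>4=0
sub $t0, $t0, 1 → $t0=3-1=2
cmp $t0, 0  (cmp 2,0)
bne body: taken
sll $t3, $t3, 3 → $t3=0<<3=0
and $t3, $t3, 6 → $t3=0&6=0
srl $t3, $t3, 4 → $t3=0>>4=0
sub $t0, $t0, 1 → $t0=2-1=1
cmp $t0, 0  (cmp 1,0)
bne body: taken
sll $t3, $t3, 3 → $t3=0<<3=0
and $t3, $t3, 6 → $t3=0&6=0
srl $t3, $t3, 4 → $t3=0>>4=0
sub $t0, $t0, 1 → $t0=1-1=0
cmp $t0, 0  (cmp 0,0)
bne body: not taken
sub $t3, $t3, 14 → $t3=0-14=-14
halt.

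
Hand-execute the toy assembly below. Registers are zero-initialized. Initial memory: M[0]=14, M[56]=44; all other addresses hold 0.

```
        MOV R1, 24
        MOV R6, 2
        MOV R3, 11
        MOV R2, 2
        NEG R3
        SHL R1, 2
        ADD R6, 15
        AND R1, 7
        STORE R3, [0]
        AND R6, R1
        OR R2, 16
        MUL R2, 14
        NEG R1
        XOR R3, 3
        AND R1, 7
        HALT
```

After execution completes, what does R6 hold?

0

after MOV R1, 24: R1=24
after MOV R6, 2: R6=2
after MOV R3, 11: R3=11
after MOV R2, 2: R2=2
after NEG R3: R3=-(11)=-11
after SHL R1, 2: R1=24<<2=96
after ADD R6, 15: R6=2+15=17
after AND R1, 7: R1=96&7=0
STORE R3, [0] → M[0]=-11
after AND R6, R1: R6=17&0=0
after OR R2, 16: R2=2|16=18
after MUL R2, 14: R2=18*14=252
after NEG R1: R1=-(0)=0
after XOR R3, 3: R3=(-11)^3=-10
after AND R1, 7: R1=0&7=0
halt.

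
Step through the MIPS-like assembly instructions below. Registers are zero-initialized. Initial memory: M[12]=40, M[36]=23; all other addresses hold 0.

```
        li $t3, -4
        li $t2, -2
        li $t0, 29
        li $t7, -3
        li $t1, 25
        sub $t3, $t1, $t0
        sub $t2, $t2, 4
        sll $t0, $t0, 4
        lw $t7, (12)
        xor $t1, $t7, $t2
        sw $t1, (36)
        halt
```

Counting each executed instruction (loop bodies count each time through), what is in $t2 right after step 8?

-6

$t3=-4
$t2=-2
$t0=29
$t7=-3
$t1=25
$t3=25-29=-4
$t2=(-2)-4=-6
$t0=29<<4=464
After step 8: $t2 = -6.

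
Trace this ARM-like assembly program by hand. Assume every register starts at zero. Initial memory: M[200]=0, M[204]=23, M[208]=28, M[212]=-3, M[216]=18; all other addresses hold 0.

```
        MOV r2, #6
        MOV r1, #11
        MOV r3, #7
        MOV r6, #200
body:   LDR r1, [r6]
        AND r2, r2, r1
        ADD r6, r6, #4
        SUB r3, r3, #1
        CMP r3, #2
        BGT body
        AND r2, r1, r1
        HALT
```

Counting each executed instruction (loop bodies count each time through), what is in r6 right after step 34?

r2=6
r1=11
r3=7
r6=200
r1=M[200]=0
r2=6&0=0
r6=200+4=204
r3=7-1=6
CMP r3, #2  (cmp 6,2)
BGT body: taken
r1=M[204]=23
r2=0&23=0
r6=204+4=208
r3=6-1=5
CMP r3, #2  (cmp 5,2)
BGT body: taken
r1=M[208]=28
r2=0&28=0
r6=208+4=212
r3=5-1=4
CMP r3, #2  (cmp 4,2)
BGT body: taken
r1=M[212]=-3
r2=0&(-3)=0
r6=212+4=216
r3=4-1=3
CMP r3, #2  (cmp 3,2)
BGT body: taken
r1=M[216]=18
r2=0&18=0
r6=216+4=220
r3=3-1=2
CMP r3, #2  (cmp 2,2)
BGT body: not taken
After step 34: r6 = 220.

220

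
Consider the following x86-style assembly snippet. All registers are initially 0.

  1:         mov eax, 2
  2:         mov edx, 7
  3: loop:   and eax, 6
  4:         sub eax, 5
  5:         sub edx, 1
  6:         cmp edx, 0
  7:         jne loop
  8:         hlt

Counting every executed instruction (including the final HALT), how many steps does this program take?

38

after mov eax, 2: eax=2
after mov edx, 7: edx=7
after and eax, 6: eax=2&6=2
after sub eax, 5: eax=2-5=-3
after sub edx, 1: edx=7-1=6
cmp edx, 0  (cmp 6,0)
jne loop: taken
after and eax, 6: eax=(-3)&6=4
after sub eax, 5: eax=4-5=-1
after sub edx, 1: edx=6-1=5
cmp edx, 0  (cmp 5,0)
jne loop: taken
after and eax, 6: eax=(-1)&6=6
after sub eax, 5: eax=6-5=1
after sub edx, 1: edx=5-1=4
cmp edx, 0  (cmp 4,0)
jne loop: taken
after and eax, 6: eax=1&6=0
after sub eax, 5: eax=0-5=-5
after sub edx, 1: edx=4-1=3
cmp edx, 0  (cmp 3,0)
jne loop: taken
after and eax, 6: eax=(-5)&6=2
after sub eax, 5: eax=2-5=-3
after sub edx, 1: edx=3-1=2
cmp edx, 0  (cmp 2,0)
jne loop: taken
after and eax, 6: eax=(-3)&6=4
after sub eax, 5: eax=4-5=-1
after sub edx, 1: edx=2-1=1
cmp edx, 0  (cmp 1,0)
jne loop: taken
after and eax, 6: eax=(-1)&6=6
after sub eax, 5: eax=6-5=1
after sub edx, 1: edx=1-1=0
cmp edx, 0  (cmp 0,0)
jne loop: not taken
halt.
Total executed instructions: 38.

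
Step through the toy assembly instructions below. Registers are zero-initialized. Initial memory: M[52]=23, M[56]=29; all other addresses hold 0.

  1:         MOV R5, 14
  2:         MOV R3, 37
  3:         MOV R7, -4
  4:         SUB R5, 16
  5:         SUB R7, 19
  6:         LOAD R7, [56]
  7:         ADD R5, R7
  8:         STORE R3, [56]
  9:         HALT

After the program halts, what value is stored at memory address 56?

after MOV R5, 14: R5=14
after MOV R3, 37: R3=37
after MOV R7, -4: R7=-4
after SUB R5, 16: R5=14-16=-2
after SUB R7, 19: R7=(-4)-19=-23
after LOAD R7, [56]: R7=M[56]=29
after ADD R5, R7: R5=(-2)+29=27
STORE R3, [56] → M[56]=37
halt.

37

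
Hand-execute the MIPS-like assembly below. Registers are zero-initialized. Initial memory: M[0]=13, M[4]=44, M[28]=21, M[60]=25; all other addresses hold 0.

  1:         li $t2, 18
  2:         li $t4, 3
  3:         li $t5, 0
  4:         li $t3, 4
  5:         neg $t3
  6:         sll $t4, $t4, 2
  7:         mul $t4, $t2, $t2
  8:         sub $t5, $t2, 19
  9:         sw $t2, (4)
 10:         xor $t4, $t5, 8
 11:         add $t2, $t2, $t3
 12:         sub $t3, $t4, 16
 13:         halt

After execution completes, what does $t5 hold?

-1

li $t2, 18 → $t2=18
li $t4, 3 → $t4=3
li $t5, 0 → $t5=0
li $t3, 4 → $t3=4
neg $t3 → $t3=-(4)=-4
sll $t4, $t4, 2 → $t4=3<<2=12
mul $t4, $t2, $t2 → $t4=18*18=324
sub $t5, $t2, 19 → $t5=18-19=-1
sw $t2, (4) → M[4]=18
xor $t4, $t5, 8 → $t4=(-1)^8=-9
add $t2, $t2, $t3 → $t2=18+(-4)=14
sub $t3, $t4, 16 → $t3=(-9)-16=-25
halt.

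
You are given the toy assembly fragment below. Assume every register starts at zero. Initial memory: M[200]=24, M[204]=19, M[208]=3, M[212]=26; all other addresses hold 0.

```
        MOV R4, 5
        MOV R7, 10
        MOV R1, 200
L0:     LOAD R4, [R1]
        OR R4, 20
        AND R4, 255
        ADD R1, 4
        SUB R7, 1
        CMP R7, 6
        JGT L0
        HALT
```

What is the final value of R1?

216

R4=5
R7=10
R1=200
R4=M[200]=24
R4=24|20=28
R4=28&255=28
R1=200+4=204
R7=10-1=9
CMP R7, 6  (cmp 9,6)
JGT L0: taken
R4=M[204]=19
R4=19|20=23
R4=23&255=23
R1=204+4=208
R7=9-1=8
CMP R7, 6  (cmp 8,6)
JGT L0: taken
R4=M[208]=3
R4=3|20=23
R4=23&255=23
R1=208+4=212
R7=8-1=7
CMP R7, 6  (cmp 7,6)
JGT L0: taken
R4=M[212]=26
R4=26|20=30
R4=30&255=30
R1=212+4=216
R7=7-1=6
CMP R7, 6  (cmp 6,6)
JGT L0: not taken
halt.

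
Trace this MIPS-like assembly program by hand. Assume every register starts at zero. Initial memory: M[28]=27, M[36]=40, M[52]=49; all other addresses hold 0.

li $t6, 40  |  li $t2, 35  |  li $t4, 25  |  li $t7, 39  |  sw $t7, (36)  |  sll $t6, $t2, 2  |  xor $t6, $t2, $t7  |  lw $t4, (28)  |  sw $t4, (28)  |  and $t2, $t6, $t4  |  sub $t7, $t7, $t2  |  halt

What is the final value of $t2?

0

li $t6, 40 → $t6=40
li $t2, 35 → $t2=35
li $t4, 25 → $t4=25
li $t7, 39 → $t7=39
sw $t7, (36) → M[36]=39
sll $t6, $t2, 2 → $t6=35<<2=140
xor $t6, $t2, $t7 → $t6=35^39=4
lw $t4, (28) → $t4=M[28]=27
sw $t4, (28) → M[28]=27
and $t2, $t6, $t4 → $t2=4&27=0
sub $t7, $t7, $t2 → $t7=39-0=39
halt.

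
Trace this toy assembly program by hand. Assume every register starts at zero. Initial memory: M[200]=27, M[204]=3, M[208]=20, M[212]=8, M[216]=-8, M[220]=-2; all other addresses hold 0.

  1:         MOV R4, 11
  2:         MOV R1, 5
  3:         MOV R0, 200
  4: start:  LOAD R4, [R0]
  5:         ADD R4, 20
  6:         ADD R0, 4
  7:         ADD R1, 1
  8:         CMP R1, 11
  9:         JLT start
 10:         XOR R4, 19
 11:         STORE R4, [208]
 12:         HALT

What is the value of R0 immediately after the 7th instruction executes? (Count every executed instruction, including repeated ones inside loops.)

MOV R4, 11 → R4=11
MOV R1, 5 → R1=5
MOV R0, 200 → R0=200
LOAD R4, [R0] → R4=M[200]=27
ADD R4, 20 → R4=27+20=47
ADD R0, 4 → R0=200+4=204
ADD R1, 1 → R1=5+1=6
After step 7: R0 = 204.

204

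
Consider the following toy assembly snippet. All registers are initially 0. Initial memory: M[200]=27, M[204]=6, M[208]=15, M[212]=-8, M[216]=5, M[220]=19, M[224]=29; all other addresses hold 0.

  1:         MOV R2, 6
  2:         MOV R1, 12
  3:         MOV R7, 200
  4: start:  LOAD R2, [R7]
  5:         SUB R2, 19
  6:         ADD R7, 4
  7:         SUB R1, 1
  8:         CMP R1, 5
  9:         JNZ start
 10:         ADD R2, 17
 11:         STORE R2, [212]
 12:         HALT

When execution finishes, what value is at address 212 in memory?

27

after MOV R2, 6: R2=6
after MOV R1, 12: R1=12
after MOV R7, 200: R7=200
after LOAD R2, [R7]: R2=M[200]=27
after SUB R2, 19: R2=27-19=8
after ADD R7, 4: R7=200+4=204
after SUB R1, 1: R1=12-1=11
CMP R1, 5  (cmp 11,5)
JNZ start: taken
after LOAD R2, [R7]: R2=M[204]=6
after SUB R2, 19: R2=6-19=-13
after ADD R7, 4: R7=204+4=208
after SUB R1, 1: R1=11-1=10
CMP R1, 5  (cmp 10,5)
JNZ start: taken
after LOAD R2, [R7]: R2=M[208]=15
after SUB R2, 19: R2=15-19=-4
after ADD R7, 4: R7=208+4=212
after SUB R1, 1: R1=10-1=9
CMP R1, 5  (cmp 9,5)
JNZ start: taken
after LOAD R2, [R7]: R2=M[212]=-8
after SUB R2, 19: R2=(-8)-19=-27
after ADD R7, 4: R7=212+4=216
after SUB R1, 1: R1=9-1=8
CMP R1, 5  (cmp 8,5)
JNZ start: taken
after LOAD R2, [R7]: R2=M[216]=5
after SUB R2, 19: R2=5-19=-14
after ADD R7, 4: R7=216+4=220
after SUB R1, 1: R1=8-1=7
CMP R1, 5  (cmp 7,5)
JNZ start: taken
after LOAD R2, [R7]: R2=M[220]=19
after SUB R2, 19: R2=19-19=0
after ADD R7, 4: R7=220+4=224
after SUB R1, 1: R1=7-1=6
CMP R1, 5  (cmp 6,5)
JNZ start: taken
after LOAD R2, [R7]: R2=M[224]=29
after SUB R2, 19: R2=29-19=10
after ADD R7, 4: R7=224+4=228
after SUB R1, 1: R1=6-1=5
CMP R1, 5  (cmp 5,5)
JNZ start: not taken
after ADD R2, 17: R2=10+17=27
STORE R2, [212] → M[212]=27
halt.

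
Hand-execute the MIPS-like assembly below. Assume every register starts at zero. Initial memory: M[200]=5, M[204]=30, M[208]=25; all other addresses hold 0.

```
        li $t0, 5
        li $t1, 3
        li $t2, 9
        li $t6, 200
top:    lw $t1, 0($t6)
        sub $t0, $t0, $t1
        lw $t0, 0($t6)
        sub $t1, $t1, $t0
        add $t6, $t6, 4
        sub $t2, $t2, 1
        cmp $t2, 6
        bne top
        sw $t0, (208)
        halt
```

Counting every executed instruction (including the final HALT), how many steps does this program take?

after li $t0, 5: $t0=5
after li $t1, 3: $t1=3
after li $t2, 9: $t2=9
after li $t6, 200: $t6=200
after lw $t1, 0($t6): $t1=M[200]=5
after sub $t0, $t0, $t1: $t0=5-5=0
after lw $t0, 0($t6): $t0=M[200]=5
after sub $t1, $t1, $t0: $t1=5-5=0
after add $t6, $t6, 4: $t6=200+4=204
after sub $t2, $t2, 1: $t2=9-1=8
cmp $t2, 6  (cmp 8,6)
bne top: taken
after lw $t1, 0($t6): $t1=M[204]=30
after sub $t0, $t0, $t1: $t0=5-30=-25
after lw $t0, 0($t6): $t0=M[204]=30
after sub $t1, $t1, $t0: $t1=30-30=0
after add $t6, $t6, 4: $t6=204+4=208
after sub $t2, $t2, 1: $t2=8-1=7
cmp $t2, 6  (cmp 7,6)
bne top: taken
after lw $t1, 0($t6): $t1=M[208]=25
after sub $t0, $t0, $t1: $t0=30-25=5
after lw $t0, 0($t6): $t0=M[208]=25
after sub $t1, $t1, $t0: $t1=25-25=0
after add $t6, $t6, 4: $t6=208+4=212
after sub $t2, $t2, 1: $t2=7-1=6
cmp $t2, 6  (cmp 6,6)
bne top: not taken
sw $t0, (208) → M[208]=25
halt.
Total executed instructions: 30.

30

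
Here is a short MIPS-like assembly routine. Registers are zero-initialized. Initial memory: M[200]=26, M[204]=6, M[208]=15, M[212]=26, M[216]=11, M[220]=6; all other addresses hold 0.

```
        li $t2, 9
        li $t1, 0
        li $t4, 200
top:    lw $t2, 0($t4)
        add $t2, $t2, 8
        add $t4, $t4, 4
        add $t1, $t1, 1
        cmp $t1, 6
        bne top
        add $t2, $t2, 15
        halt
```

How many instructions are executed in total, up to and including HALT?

41

after li $t2, 9: $t2=9
after li $t1, 0: $t1=0
after li $t4, 200: $t4=200
after lw $t2, 0($t4): $t2=M[200]=26
after add $t2, $t2, 8: $t2=26+8=34
after add $t4, $t4, 4: $t4=200+4=204
after add $t1, $t1, 1: $t1=0+1=1
cmp $t1, 6  (cmp 1,6)
bne top: taken
after lw $t2, 0($t4): $t2=M[204]=6
after add $t2, $t2, 8: $t2=6+8=14
after add $t4, $t4, 4: $t4=204+4=208
after add $t1, $t1, 1: $t1=1+1=2
cmp $t1, 6  (cmp 2,6)
bne top: taken
after lw $t2, 0($t4): $t2=M[208]=15
after add $t2, $t2, 8: $t2=15+8=23
after add $t4, $t4, 4: $t4=208+4=212
after add $t1, $t1, 1: $t1=2+1=3
cmp $t1, 6  (cmp 3,6)
bne top: taken
after lw $t2, 0($t4): $t2=M[212]=26
after add $t2, $t2, 8: $t2=26+8=34
after add $t4, $t4, 4: $t4=212+4=216
after add $t1, $t1, 1: $t1=3+1=4
cmp $t1, 6  (cmp 4,6)
bne top: taken
after lw $t2, 0($t4): $t2=M[216]=11
after add $t2, $t2, 8: $t2=11+8=19
after add $t4, $t4, 4: $t4=216+4=220
after add $t1, $t1, 1: $t1=4+1=5
cmp $t1, 6  (cmp 5,6)
bne top: taken
after lw $t2, 0($t4): $t2=M[220]=6
after add $t2, $t2, 8: $t2=6+8=14
after add $t4, $t4, 4: $t4=220+4=224
after add $t1, $t1, 1: $t1=5+1=6
cmp $t1, 6  (cmp 6,6)
bne top: not taken
after add $t2, $t2, 15: $t2=14+15=29
halt.
Total executed instructions: 41.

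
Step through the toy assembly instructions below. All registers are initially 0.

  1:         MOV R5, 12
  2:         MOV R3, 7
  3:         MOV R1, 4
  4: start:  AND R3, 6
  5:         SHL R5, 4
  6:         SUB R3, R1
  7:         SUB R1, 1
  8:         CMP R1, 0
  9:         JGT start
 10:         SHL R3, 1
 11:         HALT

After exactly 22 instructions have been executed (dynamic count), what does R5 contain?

R5=12
R3=7
R1=4
R3=7&6=6
R5=12<<4=192
R3=6-4=2
R1=4-1=3
CMP R1, 0  (cmp 3,0)
JGT start: taken
R3=2&6=2
R5=192<<4=3072
R3=2-3=-1
R1=3-1=2
CMP R1, 0  (cmp 2,0)
JGT start: taken
R3=(-1)&6=6
R5=3072<<4=49152
R3=6-2=4
R1=2-1=1
CMP R1, 0  (cmp 1,0)
JGT start: taken
R3=4&6=4
After step 22: R5 = 49152.

49152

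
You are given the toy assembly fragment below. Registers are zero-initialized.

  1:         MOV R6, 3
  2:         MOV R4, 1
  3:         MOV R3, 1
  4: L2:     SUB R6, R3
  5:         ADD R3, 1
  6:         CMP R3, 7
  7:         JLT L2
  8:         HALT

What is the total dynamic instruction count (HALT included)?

MOV R6, 3 → R6=3
MOV R4, 1 → R4=1
MOV R3, 1 → R3=1
SUB R6, R3 → R6=3-1=2
ADD R3, 1 → R3=1+1=2
CMP R3, 7  (cmp 2,7)
JLT L2: taken
SUB R6, R3 → R6=2-2=0
ADD R3, 1 → R3=2+1=3
CMP R3, 7  (cmp 3,7)
JLT L2: taken
SUB R6, R3 → R6=0-3=-3
ADD R3, 1 → R3=3+1=4
CMP R3, 7  (cmp 4,7)
JLT L2: taken
SUB R6, R3 → R6=(-3)-4=-7
ADD R3, 1 → R3=4+1=5
CMP R3, 7  (cmp 5,7)
JLT L2: taken
SUB R6, R3 → R6=(-7)-5=-12
ADD R3, 1 → R3=5+1=6
CMP R3, 7  (cmp 6,7)
JLT L2: taken
SUB R6, R3 → R6=(-12)-6=-18
ADD R3, 1 → R3=6+1=7
CMP R3, 7  (cmp 7,7)
JLT L2: not taken
halt.
Total executed instructions: 28.

28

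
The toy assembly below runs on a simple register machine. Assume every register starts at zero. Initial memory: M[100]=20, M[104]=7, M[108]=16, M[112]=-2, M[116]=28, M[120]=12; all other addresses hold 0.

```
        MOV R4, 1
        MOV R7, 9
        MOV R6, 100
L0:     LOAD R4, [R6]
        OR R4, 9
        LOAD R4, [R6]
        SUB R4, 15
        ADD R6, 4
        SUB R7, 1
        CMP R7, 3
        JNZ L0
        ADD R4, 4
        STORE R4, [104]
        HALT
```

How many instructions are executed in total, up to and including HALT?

R4=1
R7=9
R6=100
R4=M[100]=20
R4=20|9=29
R4=M[100]=20
R4=20-15=5
R6=100+4=104
R7=9-1=8
CMP R7, 3  (cmp 8,3)
JNZ L0: taken
R4=M[104]=7
R4=7|9=15
R4=M[104]=7
R4=7-15=-8
R6=104+4=108
R7=8-1=7
CMP R7, 3  (cmp 7,3)
JNZ L0: taken
R4=M[108]=16
R4=16|9=25
R4=M[108]=16
R4=16-15=1
R6=108+4=112
R7=7-1=6
CMP R7, 3  (cmp 6,3)
JNZ L0: taken
R4=M[112]=-2
R4=(-2)|9=-1
R4=M[112]=-2
R4=(-2)-15=-17
R6=112+4=116
R7=6-1=5
CMP R7, 3  (cmp 5,3)
JNZ L0: taken
R4=M[116]=28
R4=28|9=29
R4=M[116]=28
R4=28-15=13
R6=116+4=120
R7=5-1=4
CMP R7, 3  (cmp 4,3)
JNZ L0: taken
R4=M[120]=12
R4=12|9=13
R4=M[120]=12
R4=12-15=-3
R6=120+4=124
R7=4-1=3
CMP R7, 3  (cmp 3,3)
JNZ L0: not taken
R4=(-3)+4=1
STORE R4, [104] → M[104]=1
halt.
Total executed instructions: 54.

54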